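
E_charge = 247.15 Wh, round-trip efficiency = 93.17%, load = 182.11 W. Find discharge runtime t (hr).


Step 1: E_discharge = eta/100 * E_charge = 93.17/100 * 247.15 = 230.27 Wh
Step 2: t = E_discharge / P = 230.27 / 182.11 = 1.264 hr

1.264 hr


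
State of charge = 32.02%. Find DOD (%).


DOD = 100 - SOC = 100 - 32.02 = 67.98%

67.98%


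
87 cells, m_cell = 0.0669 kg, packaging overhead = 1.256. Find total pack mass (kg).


m_pack = n * m_cell * overhead = 87 * 0.0669 * 1.256 = 7.310 kg

7.310 kg


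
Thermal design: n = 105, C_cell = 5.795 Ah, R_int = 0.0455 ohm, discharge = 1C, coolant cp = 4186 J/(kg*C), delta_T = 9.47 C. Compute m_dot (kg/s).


Step 1: I = 1 * 5.795 = 5.795 A
Step 2: Q_cell = I^2 * R = 5.795^2 * 0.0455 = 1.528 W
Step 3: Q_total = 105 * 1.528 = 160.44 W
Step 4: m_dot = Q_total / (cp * dT) = 160.44 / (4186 * 9.47) = 0.004047 kg/s

0.004047 kg/s


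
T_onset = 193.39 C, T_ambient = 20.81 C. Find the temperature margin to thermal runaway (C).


Safety margin = 193.39 C - 20.81 C = 172.58 C

172.58 C


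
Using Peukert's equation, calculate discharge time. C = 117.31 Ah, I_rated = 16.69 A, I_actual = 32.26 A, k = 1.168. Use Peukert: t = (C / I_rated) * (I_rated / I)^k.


Step 1: t_rated = C / I_rated = 117.31 / 16.69 = 7.0288 hr
Step 2: ratio = 16.69 / 32.26 = 0.51736
Step 3: ratio^k = 0.51736^1.168 = 0.46314
Step 4: t = t_rated * ratio^k = 7.0288 * 0.46314 = 3.255 hr

3.255 hr


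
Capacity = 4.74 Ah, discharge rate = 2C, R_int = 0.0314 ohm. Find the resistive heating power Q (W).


Step 1: I = C_rate * capacity = 2 * 4.74 = 9.48 A
Step 2: Q = I^2 * R = 9.48^2 * 0.0314 = 89.87 * 0.0314 = 2.822 W

2.822 W


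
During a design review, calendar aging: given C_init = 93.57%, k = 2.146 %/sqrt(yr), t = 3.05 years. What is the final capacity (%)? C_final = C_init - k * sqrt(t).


Step 1: sqrt(3.05 yr) = 1.7464
Step 2: drop = 2.146 * 1.7464 = 3.7478
Step 3: C_final = 93.57 - 3.7478 = 89.82%

89.82%


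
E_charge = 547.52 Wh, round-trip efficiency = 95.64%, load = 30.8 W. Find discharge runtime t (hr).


Step 1: E_discharge = eta/100 * E_charge = 95.64/100 * 547.52 = 523.65 Wh
Step 2: t = E_discharge / P = 523.65 / 30.8 = 17.00 hr

17.00 hr


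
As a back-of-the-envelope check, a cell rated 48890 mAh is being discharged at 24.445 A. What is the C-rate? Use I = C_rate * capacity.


Convert: capacity = 48890 mAh = 48.89 Ah
Rearranging: C_rate = 24.445 / 48.89 = 0.5C

0.5C


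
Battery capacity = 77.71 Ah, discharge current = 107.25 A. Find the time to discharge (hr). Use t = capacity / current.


Runtime = 77.71 Ah / 107.25 A = 0.7246 hr

0.7246 hr


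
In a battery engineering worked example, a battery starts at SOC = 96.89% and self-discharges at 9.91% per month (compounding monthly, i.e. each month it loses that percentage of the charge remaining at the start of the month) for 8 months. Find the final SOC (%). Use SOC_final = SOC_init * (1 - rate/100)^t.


Monthly retention factor = 1 - 9.91/100 = 0.9009
Over 8 months: factor^8 = 0.43392
SOC_final = 96.89 * 0.43392 = 42.04%

42.04%


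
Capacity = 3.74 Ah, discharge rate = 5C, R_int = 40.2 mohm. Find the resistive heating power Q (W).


Convert: R = 40.2 mohm = 0.0402 ohm
Step 1: I = C_rate * capacity = 5 * 3.74 = 18.7 A
Step 2: Q = I^2 * R = 18.7^2 * 0.0402 = 349.69 * 0.0402 = 14.06 W

14.06 W


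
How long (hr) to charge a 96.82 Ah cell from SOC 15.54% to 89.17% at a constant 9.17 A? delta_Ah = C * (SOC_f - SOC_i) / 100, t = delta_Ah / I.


delta_Ah = 96.82 * (89.17 - 15.54) / 100 = 71.289 Ah
t = delta_Ah / I = 71.289 / 9.17 = 7.774 hr

7.774 hr


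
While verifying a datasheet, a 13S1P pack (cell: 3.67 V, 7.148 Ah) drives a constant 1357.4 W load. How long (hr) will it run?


Step 1: E_pack = Ns * V_cell * Np * C_cell = 13 * 3.67 * 1 * 7.148 = 341.03 Wh
Step 2: t = E_pack / P = 341.03 / 1357.4 = 0.2512 hr

0.2512 hr


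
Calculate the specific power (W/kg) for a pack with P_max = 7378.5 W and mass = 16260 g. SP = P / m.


Convert: m = 16260 g = 16.26 kg
SP = P / m = 7378.5 / 16.26 = 453.8 W/kg

453.8 W/kg


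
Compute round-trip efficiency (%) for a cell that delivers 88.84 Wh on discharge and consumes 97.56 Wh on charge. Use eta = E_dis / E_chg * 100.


Round-trip efficiency = 88.84/97.56 * 100% = 91.06%

91.06%


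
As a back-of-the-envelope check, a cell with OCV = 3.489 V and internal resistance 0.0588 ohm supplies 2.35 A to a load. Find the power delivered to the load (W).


Step 1: V_terminal = OCV - I*R = 3.489 - 2.35 * 0.0588 = 3.3508 V
Step 2: P_out = V_terminal * I = 3.3508 * 2.35 = 7.874 W

7.874 W


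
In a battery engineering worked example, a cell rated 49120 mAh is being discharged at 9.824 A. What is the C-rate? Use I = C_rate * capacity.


Convert: capacity = 49120 mAh = 49.12 Ah
C_rate = I / capacity = 9.824 / 49.12 = 0.2C

0.2C


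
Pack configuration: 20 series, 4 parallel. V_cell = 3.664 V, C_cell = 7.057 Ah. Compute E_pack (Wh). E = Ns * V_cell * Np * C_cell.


V_pack = 20 * 3.664 = 73.28 V
C_pack = 4 * 7.057 = 28.228 Ah
E = V_pack * C_pack = 73.28 * 28.228 = 2069 Wh

2069 Wh


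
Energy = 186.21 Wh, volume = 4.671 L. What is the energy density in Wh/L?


ED = E / V = 186.21 / 4.671 = 39.87 Wh/L

39.87 Wh/L


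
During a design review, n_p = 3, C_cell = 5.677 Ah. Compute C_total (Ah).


Parallel capacities add: 3 * 5.677 Ah = 17.031 Ah

17.031 Ah


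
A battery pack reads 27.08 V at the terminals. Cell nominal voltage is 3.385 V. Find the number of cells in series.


Rearranging: n = V_pack / V_cell = 27.08 / 3.385 = 8 cells

8


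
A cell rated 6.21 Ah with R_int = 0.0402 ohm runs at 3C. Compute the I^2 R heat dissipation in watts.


Step 1: I = C_rate * capacity = 3 * 6.21 = 18.63 A
Step 2: Q = I^2 * R = 18.63^2 * 0.0402 = 347.08 * 0.0402 = 13.95 W

13.95 W


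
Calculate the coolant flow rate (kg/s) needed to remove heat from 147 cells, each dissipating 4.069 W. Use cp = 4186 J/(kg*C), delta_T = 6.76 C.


Q_total = 147 * 4.069 = 598.14 W
m_dot = Q_total / (cp * dT) = 598.14 / (4186 * 6.76) = 0.02114 kg/s

0.02114 kg/s


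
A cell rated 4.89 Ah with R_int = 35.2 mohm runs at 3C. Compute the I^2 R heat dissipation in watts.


Convert: R = 35.2 mohm = 0.0352 ohm
Step 1: I = C_rate * capacity = 3 * 4.89 = 14.67 A
Step 2: Q = I^2 * R = 14.67^2 * 0.0352 = 215.21 * 0.0352 = 7.575 W

7.575 W


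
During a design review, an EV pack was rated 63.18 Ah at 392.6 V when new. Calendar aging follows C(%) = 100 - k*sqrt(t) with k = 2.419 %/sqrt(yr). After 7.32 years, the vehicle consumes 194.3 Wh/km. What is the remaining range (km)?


Step 1: capacity retention = 100 - 2.419 * sqrt(7.32) = 100 - 2.419 * 2.7055 = 93.455%
Step 2: C_now = 63.18 * 93.455/100 = 59.045 Ah
Step 3: E_pack = V * C_now = 392.6 * 59.045 = 23181 Wh
Step 4: range = E_pack / consumption = 23181 / 194.3 = 119.3 km

119.3 km


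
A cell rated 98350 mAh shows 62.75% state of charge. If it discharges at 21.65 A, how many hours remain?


Convert: C_total = 98350 mAh = 98.35 Ah
Step 1: remaining = SOC/100 * C_total = 62.75/100 * 98.35 = 61.715 Ah
Step 2: t = remaining / I = 61.715 / 21.65 = 2.851 hr

2.851 hr


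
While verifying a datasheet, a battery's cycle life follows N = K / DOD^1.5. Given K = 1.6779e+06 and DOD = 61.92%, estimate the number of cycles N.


Step 1: DOD^1.5 = 61.92^1.5 = 487.24
Step 2: N = 1.6779e+06 / 487.24 = 3444 cycles

3444 cycles


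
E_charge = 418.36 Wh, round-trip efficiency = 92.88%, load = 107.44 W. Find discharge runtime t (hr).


Step 1: E_discharge = eta/100 * E_charge = 92.88/100 * 418.36 = 388.57 Wh
Step 2: t = E_discharge / P = 388.57 / 107.44 = 3.617 hr

3.617 hr


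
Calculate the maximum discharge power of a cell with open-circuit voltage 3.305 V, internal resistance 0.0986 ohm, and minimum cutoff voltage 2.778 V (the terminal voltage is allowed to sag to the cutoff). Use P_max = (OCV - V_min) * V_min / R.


P_max = (OCV - V_min) * V_min / R = (3.305 - 2.778) * 2.778 / 0.0986 = 0.527 * 2.778 / 0.0986 = 14.85 W

14.85 W


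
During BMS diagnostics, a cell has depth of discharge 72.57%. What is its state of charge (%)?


SOC = 100 - DOD = 100 - 72.57 = 27.43%

27.43%


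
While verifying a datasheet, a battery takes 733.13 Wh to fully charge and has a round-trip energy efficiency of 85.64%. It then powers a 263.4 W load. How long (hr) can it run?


Step 1: E_discharge = eta/100 * E_charge = 85.64/100 * 733.13 = 627.85 Wh
Step 2: t = E_discharge / P = 627.85 / 263.4 = 2.384 hr

2.384 hr


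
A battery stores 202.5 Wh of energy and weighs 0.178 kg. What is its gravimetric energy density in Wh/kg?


ED = E / m = 202.5 / 0.178 = 1138 Wh/kg

1138 Wh/kg


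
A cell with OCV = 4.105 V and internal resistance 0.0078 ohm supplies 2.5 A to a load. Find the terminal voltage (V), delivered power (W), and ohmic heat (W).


Step 1: V_terminal = OCV - I*R = 4.105 - 2.5 * 0.0078 = 4.0855 V
Step 2: P_out = V_terminal * I = 4.0855 * 2.5 = 10.21 W
Step 3: Q = I^2 * R = 2.5^2 * 0.0078 = 0.04875 W

V=4.0855 V, P=10.21 W, Q=0.04875 W


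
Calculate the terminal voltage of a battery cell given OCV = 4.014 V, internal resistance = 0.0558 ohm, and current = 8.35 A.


IR drop = 8.35 * 0.0558 = 0.46593 V
V = 4.014 - 0.46593 = 3.548 V

3.548 V


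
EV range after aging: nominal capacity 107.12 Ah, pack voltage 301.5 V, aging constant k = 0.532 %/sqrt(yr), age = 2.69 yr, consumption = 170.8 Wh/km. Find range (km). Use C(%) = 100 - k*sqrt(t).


Step 1: capacity retention = 100 - 0.532 * sqrt(2.69) = 100 - 0.532 * 1.6401 = 99.127%
Step 2: C_now = 107.12 * 99.127/100 = 106.18 Ah
Step 3: E_pack = V * C_now = 301.5 * 106.18 = 32013 Wh
Step 4: range = E_pack / consumption = 32013 / 170.8 = 187.4 km

187.4 km


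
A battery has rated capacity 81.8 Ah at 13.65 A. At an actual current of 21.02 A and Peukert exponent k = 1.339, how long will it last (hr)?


t_rated = C / I_rated = 81.8 / 13.65 = 5.9927 hr
(I_rated/I)^k = (0.64938)^1.339 = 0.56097
t = t_rated * (I_rated/I)^k = 5.9927 * 0.56097 = 3.362 hr

3.362 hr


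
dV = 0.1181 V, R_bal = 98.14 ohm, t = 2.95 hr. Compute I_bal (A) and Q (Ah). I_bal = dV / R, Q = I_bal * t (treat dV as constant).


I_bal = dV / R = 0.1181 / 98.14 = 0.0012034 A
Q = I_bal * t = 0.0012034 * 2.95 = 0.003550 Ah

I=0.0012034 A, Q=0.003550 Ah


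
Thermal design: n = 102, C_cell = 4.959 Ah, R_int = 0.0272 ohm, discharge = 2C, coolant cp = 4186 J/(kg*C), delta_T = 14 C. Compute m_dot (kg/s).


Step 1: I = 2 * 4.959 = 9.918 A
Step 2: Q_cell = I^2 * R = 9.918^2 * 0.0272 = 2.6756 W
Step 3: Q_total = 102 * 2.6756 = 272.91 W
Step 4: m_dot = Q_total / (cp * dT) = 272.91 / (4186 * 14) = 0.004657 kg/s

0.004657 kg/s


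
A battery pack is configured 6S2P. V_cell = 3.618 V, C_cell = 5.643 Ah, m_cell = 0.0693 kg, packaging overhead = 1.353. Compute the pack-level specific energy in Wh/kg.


Step 1: V_pack = 6 * 3.618 = 21.708 V
Step 2: C_pack = 2 * 5.643 = 11.286 Ah
Step 3: E_pack = V_pack * C_pack = 21.708 * 11.286 = 245 Wh
Step 4: m_pack = 6 * 2 * 0.0693 * 1.353 = 1.1252 kg
Step 5: ED = E_pack / m_pack = 245 / 1.1252 = 217.7 Wh/kg

217.7 Wh/kg


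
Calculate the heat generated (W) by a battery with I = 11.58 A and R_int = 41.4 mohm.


Convert: R = 41.4 mohm = 0.0414 ohm
I^2 = 134.1
Q = 134.1 * 0.0414 = 5.552 W

5.552 W


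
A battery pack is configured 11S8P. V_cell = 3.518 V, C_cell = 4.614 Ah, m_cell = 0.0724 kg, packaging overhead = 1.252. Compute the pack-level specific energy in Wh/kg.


Step 1: V_pack = 11 * 3.518 = 38.698 V
Step 2: C_pack = 8 * 4.614 = 36.912 Ah
Step 3: E_pack = V_pack * C_pack = 38.698 * 36.912 = 1428.4 Wh
Step 4: m_pack = 11 * 8 * 0.0724 * 1.252 = 7.9767 kg
Step 5: ED = E_pack / m_pack = 1428.4 / 7.9767 = 179.1 Wh/kg

179.1 Wh/kg


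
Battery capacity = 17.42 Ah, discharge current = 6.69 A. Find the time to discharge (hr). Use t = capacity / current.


t = capacity / current = 17.42 / 6.69 = 2.604 hr

2.604 hr


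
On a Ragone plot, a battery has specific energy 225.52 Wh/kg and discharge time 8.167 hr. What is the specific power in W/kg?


P_specific = E / t = 225.52 / 8.167 = 27.61 W/kg

27.61 W/kg


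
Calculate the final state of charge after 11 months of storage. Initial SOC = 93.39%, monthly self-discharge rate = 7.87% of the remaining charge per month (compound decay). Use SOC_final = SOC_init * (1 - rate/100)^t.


Monthly retention factor = 1 - 7.87/100 = 0.9213
Over 11 months: factor^11 = 0.40589
SOC_final = 93.39 * 0.40589 = 37.91%

37.91%


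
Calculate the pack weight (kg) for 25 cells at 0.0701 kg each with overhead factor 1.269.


m_pack = n * m_cell * overhead = 25 * 0.0701 * 1.269 = 2.224 kg

2.224 kg


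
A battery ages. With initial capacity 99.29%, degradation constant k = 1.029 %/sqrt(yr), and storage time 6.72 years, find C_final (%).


sqrt(t) = sqrt(6.72) = 2.5923
C_final = 99.29 - 1.029 * 2.5923 = 96.62%

96.62%


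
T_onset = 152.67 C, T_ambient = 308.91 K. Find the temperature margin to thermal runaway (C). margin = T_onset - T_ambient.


Convert: T_ambient = 308.91 K = 35.76 C
margin = 152.67 - 35.76 = 116.91 C

116.91 C


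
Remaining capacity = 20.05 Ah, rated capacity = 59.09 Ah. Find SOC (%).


SOC% = 20.05 / 59.09 * 100 = 33.93%

33.93%


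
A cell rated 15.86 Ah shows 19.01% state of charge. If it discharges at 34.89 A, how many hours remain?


Step 1: remaining = SOC/100 * C_total = 19.01/100 * 15.86 = 3.015 Ah
Step 2: t = remaining / I = 3.015 / 34.89 = 0.08641 hr

0.08641 hr


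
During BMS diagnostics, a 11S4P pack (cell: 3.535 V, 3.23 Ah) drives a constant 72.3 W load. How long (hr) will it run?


Step 1: E_pack = Ns * V_cell * Np * C_cell = 11 * 3.535 * 4 * 3.23 = 502.39 Wh
Step 2: t = E_pack / P = 502.39 / 72.3 = 6.949 hr

6.949 hr


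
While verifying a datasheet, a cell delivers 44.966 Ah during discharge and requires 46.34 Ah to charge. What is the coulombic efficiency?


Coulombic efficiency = 44.966/46.34 * 100% = 97.03%

97.03%


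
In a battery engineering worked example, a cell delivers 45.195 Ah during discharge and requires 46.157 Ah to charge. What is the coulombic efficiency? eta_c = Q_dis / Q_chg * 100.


eta_c = Q_dis / Q_chg * 100 = 45.195 / 46.157 * 100 = 97.92%

97.92%


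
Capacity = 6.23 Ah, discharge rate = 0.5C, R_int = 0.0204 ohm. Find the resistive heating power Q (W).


Step 1: I = C_rate * capacity = 0.5 * 6.23 = 3.115 A
Step 2: Q = I^2 * R = 3.115^2 * 0.0204 = 9.7032 * 0.0204 = 0.1979 W

0.1979 W


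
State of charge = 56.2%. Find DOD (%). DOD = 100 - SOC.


Complement of SOC: DOD = 100% - 56.2% = 43.8%

43.8%


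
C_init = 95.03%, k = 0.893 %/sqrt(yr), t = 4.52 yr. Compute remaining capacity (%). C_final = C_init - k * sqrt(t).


Step 1: sqrt(4.52 yr) = 2.126
Step 2: drop = 0.893 * 2.126 = 1.8985
Step 3: C_final = 95.03 - 1.8985 = 93.13%

93.13%


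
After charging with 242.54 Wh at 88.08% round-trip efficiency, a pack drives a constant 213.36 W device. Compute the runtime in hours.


Step 1: E_discharge = eta/100 * E_charge = 88.08/100 * 242.54 = 213.63 Wh
Step 2: t = E_discharge / P = 213.63 / 213.36 = 1.001 hr

1.001 hr


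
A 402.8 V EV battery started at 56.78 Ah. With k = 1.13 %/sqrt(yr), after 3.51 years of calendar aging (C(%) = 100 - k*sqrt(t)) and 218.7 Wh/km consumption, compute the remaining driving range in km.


Step 1: capacity retention = 100 - 1.13 * sqrt(3.51) = 100 - 1.13 * 1.8735 = 97.883%
Step 2: C_now = 56.78 * 97.883/100 = 55.578 Ah
Step 3: E_pack = V * C_now = 402.8 * 55.578 = 22387 Wh
Step 4: range = E_pack / consumption = 22387 / 218.7 = 102.4 km

102.4 km


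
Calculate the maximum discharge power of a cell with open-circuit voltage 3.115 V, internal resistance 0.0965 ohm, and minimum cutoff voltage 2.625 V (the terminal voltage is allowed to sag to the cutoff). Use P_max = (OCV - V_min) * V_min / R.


dV = OCV - V_min = 0.49 V (so I_max = dV / R)
P_max = dV * V_min / R = 0.49 * 2.625 / 0.0965 = 13.33 W

13.33 W


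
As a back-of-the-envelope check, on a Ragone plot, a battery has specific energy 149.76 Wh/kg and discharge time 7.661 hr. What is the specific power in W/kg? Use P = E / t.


P_specific = E / t = 149.76 / 7.661 = 19.55 W/kg

19.55 W/kg


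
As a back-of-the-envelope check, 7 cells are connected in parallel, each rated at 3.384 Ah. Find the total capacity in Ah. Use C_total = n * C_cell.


C_total = 7 * 3.384 = 23.688 Ah

23.688 Ah


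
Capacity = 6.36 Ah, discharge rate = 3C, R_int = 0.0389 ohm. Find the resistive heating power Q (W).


Step 1: I = C_rate * capacity = 3 * 6.36 = 19.08 A
Step 2: Q = I^2 * R = 19.08^2 * 0.0389 = 364.05 * 0.0389 = 14.16 W

14.16 W


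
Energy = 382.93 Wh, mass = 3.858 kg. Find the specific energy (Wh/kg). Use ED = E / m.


Specific energy = 382.93 Wh / 3.858 kg = 99.26 Wh/kg

99.26 Wh/kg


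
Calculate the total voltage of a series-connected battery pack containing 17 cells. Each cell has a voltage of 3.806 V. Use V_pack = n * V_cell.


V_pack = n * V_cell = 17 * 3.806 = 64.702 V

64.702 V


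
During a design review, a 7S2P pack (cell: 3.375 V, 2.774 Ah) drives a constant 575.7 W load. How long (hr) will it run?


Step 1: E_pack = Ns * V_cell * Np * C_cell = 7 * 3.375 * 2 * 2.774 = 131.07 Wh
Step 2: t = E_pack / P = 131.07 / 575.7 = 0.2277 hr

0.2277 hr


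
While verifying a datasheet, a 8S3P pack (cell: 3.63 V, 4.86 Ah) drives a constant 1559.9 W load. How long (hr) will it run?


Step 1: E_pack = Ns * V_cell * Np * C_cell = 8 * 3.63 * 3 * 4.86 = 423.4 Wh
Step 2: t = E_pack / P = 423.4 / 1559.9 = 0.2714 hr

0.2714 hr


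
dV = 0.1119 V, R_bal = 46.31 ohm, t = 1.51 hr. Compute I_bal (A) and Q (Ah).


First, Ohm's law: I_bal = 0.1119 V / 46.31 ohm = 0.0024163 A
Then Q = I * t = 0.0024163 A * 1.51 hr = 0.003649 Ah

I=0.0024163 A, Q=0.003649 Ah


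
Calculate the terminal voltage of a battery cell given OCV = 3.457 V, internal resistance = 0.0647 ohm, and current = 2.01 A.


IR drop = 2.01 * 0.0647 = 0.13005 V
V = 3.457 - 0.13005 = 3.327 V

3.327 V


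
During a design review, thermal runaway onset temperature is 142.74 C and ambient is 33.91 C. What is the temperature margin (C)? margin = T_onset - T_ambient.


Safety margin = 142.74 C - 33.91 C = 108.83 C

108.83 C


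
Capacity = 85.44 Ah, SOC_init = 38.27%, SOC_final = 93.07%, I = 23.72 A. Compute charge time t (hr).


Step 1: dSOC = 93.07% - 38.27% = 54.8%
Step 2: delta_Ah = 85.44 * 54.8 / 100 = 46.821 Ah
Step 3: t = 46.821 / 23.72 = 1.974 hr

1.974 hr


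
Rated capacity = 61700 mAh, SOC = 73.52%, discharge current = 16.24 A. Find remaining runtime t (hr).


Convert: C_total = 61700 mAh = 61.7 Ah
Step 1: remaining = SOC/100 * C_total = 73.52/100 * 61.7 = 45.362 Ah
Step 2: t = remaining / I = 45.362 / 16.24 = 2.793 hr

2.793 hr


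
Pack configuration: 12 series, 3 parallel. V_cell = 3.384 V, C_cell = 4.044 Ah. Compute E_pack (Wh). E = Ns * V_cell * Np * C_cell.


V_pack = 12 * 3.384 = 40.608 V
C_pack = 3 * 4.044 = 12.132 Ah
E = V_pack * C_pack = 40.608 * 12.132 = 492.7 Wh

492.7 Wh


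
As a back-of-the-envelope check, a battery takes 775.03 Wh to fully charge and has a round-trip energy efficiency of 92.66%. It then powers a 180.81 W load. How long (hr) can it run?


Step 1: E_discharge = eta/100 * E_charge = 92.66/100 * 775.03 = 718.14 Wh
Step 2: t = E_discharge / P = 718.14 / 180.81 = 3.972 hr

3.972 hr


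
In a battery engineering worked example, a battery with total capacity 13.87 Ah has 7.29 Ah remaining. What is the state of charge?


SOC% = 7.29 / 13.87 * 100 = 52.56%

52.56%


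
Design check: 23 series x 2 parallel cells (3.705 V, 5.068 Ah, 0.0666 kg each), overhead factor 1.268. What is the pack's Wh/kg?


Step 1: V_pack = 23 * 3.705 = 85.215 V
Step 2: C_pack = 2 * 5.068 = 10.136 Ah
Step 3: E_pack = V_pack * C_pack = 85.215 * 10.136 = 863.74 Wh
Step 4: m_pack = 23 * 2 * 0.0666 * 1.268 = 3.8846 kg
Step 5: ED = E_pack / m_pack = 863.74 / 3.8846 = 222.3 Wh/kg

222.3 Wh/kg


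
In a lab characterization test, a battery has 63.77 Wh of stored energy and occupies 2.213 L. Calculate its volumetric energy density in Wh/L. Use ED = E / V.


Volumetric ED = 63.77 Wh / 2.213 L = 28.82 Wh/L

28.82 Wh/L


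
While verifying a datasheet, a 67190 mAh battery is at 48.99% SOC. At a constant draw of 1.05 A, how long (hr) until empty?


Convert: C_total = 67190 mAh = 67.19 Ah
Step 1: remaining = SOC/100 * C_total = 48.99/100 * 67.19 = 32.916 Ah
Step 2: t = remaining / I = 32.916 / 1.05 = 31.35 hr

31.35 hr


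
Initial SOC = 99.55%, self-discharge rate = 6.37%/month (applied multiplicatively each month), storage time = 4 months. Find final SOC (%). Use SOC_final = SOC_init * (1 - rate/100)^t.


decay = (1 - 6.37/100)^4 = 0.76853
SOC_final = 99.55 * 0.76853 = 76.51%

76.51%


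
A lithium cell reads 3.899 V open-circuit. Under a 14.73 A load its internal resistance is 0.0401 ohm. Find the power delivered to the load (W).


Step 1: V_terminal = OCV - I*R = 3.899 - 14.73 * 0.0401 = 3.3083 V
Step 2: P_out = V_terminal * I = 3.3083 * 14.73 = 48.73 W

48.73 W


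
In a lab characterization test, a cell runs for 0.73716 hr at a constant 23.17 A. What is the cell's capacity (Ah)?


C = I * t = 23.17 * 0.73716 = 17.08 Ah

17.08 Ah


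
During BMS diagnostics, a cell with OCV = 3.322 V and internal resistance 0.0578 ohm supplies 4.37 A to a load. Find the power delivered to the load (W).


Step 1: V_terminal = OCV - I*R = 3.322 - 4.37 * 0.0578 = 3.0694 V
Step 2: P_out = V_terminal * I = 3.0694 * 4.37 = 13.41 W

13.41 W


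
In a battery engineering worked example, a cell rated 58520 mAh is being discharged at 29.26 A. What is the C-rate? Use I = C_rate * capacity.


Convert: capacity = 58520 mAh = 58.52 Ah
C_rate = I / capacity = 29.26 / 58.52 = 0.5C

0.5C


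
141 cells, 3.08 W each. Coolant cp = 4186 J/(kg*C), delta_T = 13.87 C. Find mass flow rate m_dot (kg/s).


Step 1: Total heat Q = 141 * 3.08 W = 434.28 W
Step 2: denom = cp * dT = 4186 * 13.87 = 58060
Step 3: m_dot = 434.28 / 58060 = 0.007480 kg/s

0.007480 kg/s


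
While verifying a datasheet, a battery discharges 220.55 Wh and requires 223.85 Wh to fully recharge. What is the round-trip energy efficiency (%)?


eta_e = E_dis / E_chg * 100 = 220.55 / 223.85 * 100 = 98.53%

98.53%


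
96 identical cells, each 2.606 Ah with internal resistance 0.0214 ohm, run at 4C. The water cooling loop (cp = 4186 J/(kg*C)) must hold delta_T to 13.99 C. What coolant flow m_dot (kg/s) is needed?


Step 1: I = 4 * 2.606 = 10.424 A
Step 2: Q_cell = I^2 * R = 10.424^2 * 0.0214 = 2.3253 W
Step 3: Q_total = 96 * 2.3253 = 223.23 W
Step 4: m_dot = Q_total / (cp * dT) = 223.23 / (4186 * 13.99) = 0.003812 kg/s

0.003812 kg/s


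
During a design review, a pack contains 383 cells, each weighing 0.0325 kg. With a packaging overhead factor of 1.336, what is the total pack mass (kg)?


m_pack = n * m_cell * overhead = 383 * 0.0325 * 1.336 = 16.63 kg

16.63 kg


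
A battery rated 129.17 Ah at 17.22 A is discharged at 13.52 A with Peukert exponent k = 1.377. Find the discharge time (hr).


t_rated = C / I_rated = 129.17 / 17.22 = 7.5012 hr
(I_rated/I)^k = (1.2737)^1.377 = 1.3953
t = t_rated * (I_rated/I)^k = 7.5012 * 1.3953 = 10.47 hr

10.47 hr


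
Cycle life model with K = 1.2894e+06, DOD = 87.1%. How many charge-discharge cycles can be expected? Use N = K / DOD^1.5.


DOD^1.5 = 812.88
N = K / DOD^1.5 = 1.2894e+06 / 812.88 = 1586

1586 cycles


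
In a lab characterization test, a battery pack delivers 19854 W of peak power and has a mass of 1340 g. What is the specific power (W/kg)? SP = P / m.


Convert: m = 1340 g = 1.34 kg
Specific power = 19854 W / 1.34 kg = 14820 W/kg

14820 W/kg


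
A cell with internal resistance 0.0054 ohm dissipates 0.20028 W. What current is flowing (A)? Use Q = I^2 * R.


I = sqrt(Q / R) = sqrt(0.20028 / 0.0054) = sqrt(37.089) = 6.090 A

6.090 A


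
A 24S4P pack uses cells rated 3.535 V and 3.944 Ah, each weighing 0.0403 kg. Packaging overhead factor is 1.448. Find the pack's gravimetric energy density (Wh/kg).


Step 1: V_pack = 24 * 3.535 = 84.84 V
Step 2: C_pack = 4 * 3.944 = 15.776 Ah
Step 3: E_pack = V_pack * C_pack = 84.84 * 15.776 = 1338.4 Wh
Step 4: m_pack = 24 * 4 * 0.0403 * 1.448 = 5.602 kg
Step 5: ED = E_pack / m_pack = 1338.4 / 5.602 = 238.9 Wh/kg

238.9 Wh/kg


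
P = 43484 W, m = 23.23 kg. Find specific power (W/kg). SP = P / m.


SP = P / m = 43484 / 23.23 = 1872 W/kg

1872 W/kg


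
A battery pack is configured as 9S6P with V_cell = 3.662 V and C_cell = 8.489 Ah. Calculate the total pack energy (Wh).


V_pack = 9 * 3.662 = 32.958 V
C_pack = 6 * 8.489 = 50.934 Ah
E = V_pack * C_pack = 32.958 * 50.934 = 1679 Wh

1679 Wh


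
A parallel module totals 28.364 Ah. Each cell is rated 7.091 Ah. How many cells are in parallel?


n = C_total / C_cell = 28.364 / 7.091 = 4

4


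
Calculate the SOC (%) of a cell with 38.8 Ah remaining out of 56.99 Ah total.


SOC% = 38.8 / 56.99 * 100 = 68.08%

68.08%


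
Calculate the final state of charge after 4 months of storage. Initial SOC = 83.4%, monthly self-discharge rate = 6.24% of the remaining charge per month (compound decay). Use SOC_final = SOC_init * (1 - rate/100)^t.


Monthly retention factor = 1 - 6.24/100 = 0.9376
Over 4 months: factor^4 = 0.77281
SOC_final = 83.4 * 0.77281 = 64.45%

64.45%


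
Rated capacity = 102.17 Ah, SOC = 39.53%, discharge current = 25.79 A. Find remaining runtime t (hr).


Step 1: remaining = SOC/100 * C_total = 39.53/100 * 102.17 = 40.388 Ah
Step 2: t = remaining / I = 40.388 / 25.79 = 1.566 hr

1.566 hr


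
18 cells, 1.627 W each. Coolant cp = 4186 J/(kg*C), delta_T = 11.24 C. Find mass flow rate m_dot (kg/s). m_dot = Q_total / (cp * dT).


Q_total = 18 * 1.627 = 29.286 W
m_dot = Q_total / (cp * dT) = 29.286 / (4186 * 11.24) = 6.224e-04 kg/s

6.224e-04 kg/s


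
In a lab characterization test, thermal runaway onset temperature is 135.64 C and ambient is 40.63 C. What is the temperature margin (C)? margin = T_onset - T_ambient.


margin = T_onset - T_ambient = 135.64 - 40.63 = 95.01 C

95.01 C


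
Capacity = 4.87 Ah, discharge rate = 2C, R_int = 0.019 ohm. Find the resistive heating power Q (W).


Step 1: I = C_rate * capacity = 2 * 4.87 = 9.74 A
Step 2: Q = I^2 * R = 9.74^2 * 0.019 = 94.868 * 0.019 = 1.802 W

1.802 W


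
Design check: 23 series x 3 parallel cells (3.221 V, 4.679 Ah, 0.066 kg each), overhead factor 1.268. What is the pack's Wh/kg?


Step 1: V_pack = 23 * 3.221 = 74.083 V
Step 2: C_pack = 3 * 4.679 = 14.037 Ah
Step 3: E_pack = V_pack * C_pack = 74.083 * 14.037 = 1039.9 Wh
Step 4: m_pack = 23 * 3 * 0.066 * 1.268 = 5.7745 kg
Step 5: ED = E_pack / m_pack = 1039.9 / 5.7745 = 180.1 Wh/kg

180.1 Wh/kg


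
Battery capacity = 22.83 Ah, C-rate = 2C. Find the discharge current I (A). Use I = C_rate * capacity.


I = C_rate * capacity = 2 * 22.83 = 45.66 A

45.66 A


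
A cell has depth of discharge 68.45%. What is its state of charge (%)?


SOC = 100 - DOD = 100 - 68.45 = 31.55%

31.55%


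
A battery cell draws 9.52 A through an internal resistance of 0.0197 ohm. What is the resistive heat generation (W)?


Q = I^2 * R = 9.52^2 * 0.0197 = 1.785 W

1.785 W


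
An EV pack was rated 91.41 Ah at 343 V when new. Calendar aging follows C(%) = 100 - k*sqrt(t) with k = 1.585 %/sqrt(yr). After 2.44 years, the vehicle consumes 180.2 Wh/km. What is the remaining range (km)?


Step 1: capacity retention = 100 - 1.585 * sqrt(2.44) = 100 - 1.585 * 1.562 = 97.524%
Step 2: C_now = 91.41 * 97.524/100 = 89.147 Ah
Step 3: E_pack = V * C_now = 343 * 89.147 = 30577 Wh
Step 4: range = E_pack / consumption = 30577 / 180.2 = 169.7 km

169.7 km


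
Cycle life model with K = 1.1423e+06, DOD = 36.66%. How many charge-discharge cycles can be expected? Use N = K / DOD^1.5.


DOD^1.5 = 221.97
N = K / DOD^1.5 = 1.1423e+06 / 221.97 = 5146

5146 cycles


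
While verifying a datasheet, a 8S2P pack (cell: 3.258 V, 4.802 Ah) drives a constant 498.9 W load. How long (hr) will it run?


Step 1: E_pack = Ns * V_cell * Np * C_cell = 8 * 3.258 * 2 * 4.802 = 250.32 Wh
Step 2: t = E_pack / P = 250.32 / 498.9 = 0.5017 hr

0.5017 hr


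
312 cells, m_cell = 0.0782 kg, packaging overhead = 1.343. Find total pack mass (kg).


Cell mass sum = 312 * 0.0782 = 24.398 kg
With overhead 1.343: m_pack = 24.398 * 1.343 = 32.77 kg

32.77 kg


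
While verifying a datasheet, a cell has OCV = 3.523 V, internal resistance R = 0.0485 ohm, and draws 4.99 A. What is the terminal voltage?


IR drop = 4.99 * 0.0485 = 0.24202 V
V = 3.523 - 0.24202 = 3.281 V

3.281 V


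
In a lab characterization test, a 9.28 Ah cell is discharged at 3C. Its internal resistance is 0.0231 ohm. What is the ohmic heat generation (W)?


Step 1: I = C_rate * capacity = 3 * 9.28 = 27.84 A
Step 2: Q = I^2 * R = 27.84^2 * 0.0231 = 775.07 * 0.0231 = 17.90 W

17.90 W


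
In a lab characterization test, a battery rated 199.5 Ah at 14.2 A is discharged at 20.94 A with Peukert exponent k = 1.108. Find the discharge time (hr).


Step 1: t_rated = C / I_rated = 199.5 / 14.2 = 14.049 hr
Step 2: ratio = 14.2 / 20.94 = 0.67813
Step 3: ratio^k = 0.67813^1.108 = 0.65027
Step 4: t = t_rated * ratio^k = 14.049 * 0.65027 = 9.136 hr

9.136 hr


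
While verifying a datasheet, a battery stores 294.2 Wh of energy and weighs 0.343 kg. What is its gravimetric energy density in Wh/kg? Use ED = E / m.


ED = E / m = 294.2 / 0.343 = 857.7 Wh/kg

857.7 Wh/kg


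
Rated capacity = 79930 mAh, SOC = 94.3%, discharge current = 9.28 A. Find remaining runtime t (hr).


Convert: C_total = 79930 mAh = 79.93 Ah
Step 1: remaining = SOC/100 * C_total = 94.3/100 * 79.93 = 75.374 Ah
Step 2: t = remaining / I = 75.374 / 9.28 = 8.122 hr

8.122 hr


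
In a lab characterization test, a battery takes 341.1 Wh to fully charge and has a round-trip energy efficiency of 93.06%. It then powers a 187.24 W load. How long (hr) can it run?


Step 1: E_discharge = eta/100 * E_charge = 93.06/100 * 341.1 = 317.43 Wh
Step 2: t = E_discharge / P = 317.43 / 187.24 = 1.695 hr

1.695 hr


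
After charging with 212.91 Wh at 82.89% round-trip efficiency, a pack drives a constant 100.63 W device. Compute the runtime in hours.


Step 1: E_discharge = eta/100 * E_charge = 82.89/100 * 212.91 = 176.48 Wh
Step 2: t = E_discharge / P = 176.48 / 100.63 = 1.754 hr

1.754 hr


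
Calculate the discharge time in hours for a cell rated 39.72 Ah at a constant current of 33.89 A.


t = capacity / current = 39.72 / 33.89 = 1.172 hr

1.172 hr


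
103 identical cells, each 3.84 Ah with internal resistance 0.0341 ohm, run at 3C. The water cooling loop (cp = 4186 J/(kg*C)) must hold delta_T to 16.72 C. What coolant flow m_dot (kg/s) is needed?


Step 1: I = 3 * 3.84 = 11.52 A
Step 2: Q_cell = I^2 * R = 11.52^2 * 0.0341 = 4.5254 W
Step 3: Q_total = 103 * 4.5254 = 466.12 W
Step 4: m_dot = Q_total / (cp * dT) = 466.12 / (4186 * 16.72) = 0.006660 kg/s

0.006660 kg/s


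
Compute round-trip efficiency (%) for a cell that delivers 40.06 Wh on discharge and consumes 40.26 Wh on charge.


eta_e = E_dis / E_chg * 100 = 40.06 / 40.26 * 100 = 99.50%

99.50%


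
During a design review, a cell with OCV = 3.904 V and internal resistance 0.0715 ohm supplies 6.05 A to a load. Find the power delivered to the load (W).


Step 1: V_terminal = OCV - I*R = 3.904 - 6.05 * 0.0715 = 3.4714 V
Step 2: P_out = V_terminal * I = 3.4714 * 6.05 = 21.00 W

21.00 W


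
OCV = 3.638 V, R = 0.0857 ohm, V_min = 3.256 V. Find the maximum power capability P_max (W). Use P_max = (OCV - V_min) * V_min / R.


P_max = (OCV - V_min) * V_min / R = (3.638 - 3.256) * 3.256 / 0.0857 = 0.382 * 3.256 / 0.0857 = 14.51 W

14.51 W


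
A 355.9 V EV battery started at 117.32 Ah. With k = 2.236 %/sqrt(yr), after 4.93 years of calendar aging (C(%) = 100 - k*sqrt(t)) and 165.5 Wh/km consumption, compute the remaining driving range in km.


Step 1: capacity retention = 100 - 2.236 * sqrt(4.93) = 100 - 2.236 * 2.2204 = 95.035%
Step 2: C_now = 117.32 * 95.035/100 = 111.5 Ah
Step 3: E_pack = V * C_now = 355.9 * 111.5 = 39683 Wh
Step 4: range = E_pack / consumption = 39683 / 165.5 = 239.8 km

239.8 km


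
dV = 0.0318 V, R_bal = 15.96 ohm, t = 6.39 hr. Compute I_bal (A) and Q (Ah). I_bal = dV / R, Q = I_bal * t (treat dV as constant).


I_bal = dV / R = 0.0318 / 15.96 = 0.0019925 A
Q = I_bal * t = 0.0019925 * 6.39 = 0.01273 Ah

I=0.0019925 A, Q=0.01273 Ah


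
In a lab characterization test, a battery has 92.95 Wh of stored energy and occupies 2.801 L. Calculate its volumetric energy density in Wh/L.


Volumetric ED = 92.95 Wh / 2.801 L = 33.18 Wh/L

33.18 Wh/L


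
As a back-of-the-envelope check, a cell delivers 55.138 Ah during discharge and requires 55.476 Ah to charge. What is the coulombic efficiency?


eta_c = Q_dis / Q_chg * 100 = 55.138 / 55.476 * 100 = 99.39%

99.39%


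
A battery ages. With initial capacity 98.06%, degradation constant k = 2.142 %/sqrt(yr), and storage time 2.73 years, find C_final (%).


sqrt(t) = sqrt(2.73) = 1.6523
C_final = 98.06 - 2.142 * 1.6523 = 94.52%

94.52%


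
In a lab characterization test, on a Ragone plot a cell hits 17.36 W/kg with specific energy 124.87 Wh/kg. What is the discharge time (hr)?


t = E / P = 124.87 / 17.36 = 7.193 hr

7.193 hr


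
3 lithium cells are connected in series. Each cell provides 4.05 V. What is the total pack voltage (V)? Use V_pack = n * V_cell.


V_pack = n * V_cell = 3 * 4.05 = 12.15 V

12.15 V


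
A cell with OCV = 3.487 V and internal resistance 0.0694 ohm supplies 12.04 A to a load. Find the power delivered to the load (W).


Step 1: V_terminal = OCV - I*R = 3.487 - 12.04 * 0.0694 = 2.6514 V
Step 2: P_out = V_terminal * I = 2.6514 * 12.04 = 31.92 W

31.92 W


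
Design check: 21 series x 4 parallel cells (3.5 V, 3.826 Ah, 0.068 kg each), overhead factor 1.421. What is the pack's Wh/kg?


Step 1: V_pack = 21 * 3.5 = 73.5 V
Step 2: C_pack = 4 * 3.826 = 15.304 Ah
Step 3: E_pack = V_pack * C_pack = 73.5 * 15.304 = 1124.8 Wh
Step 4: m_pack = 21 * 4 * 0.068 * 1.421 = 8.1168 kg
Step 5: ED = E_pack / m_pack = 1124.8 / 8.1168 = 138.6 Wh/kg

138.6 Wh/kg


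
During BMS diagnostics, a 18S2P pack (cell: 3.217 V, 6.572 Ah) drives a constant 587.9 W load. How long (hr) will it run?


Step 1: E_pack = Ns * V_cell * Np * C_cell = 18 * 3.217 * 2 * 6.572 = 761.12 Wh
Step 2: t = E_pack / P = 761.12 / 587.9 = 1.295 hr

1.295 hr


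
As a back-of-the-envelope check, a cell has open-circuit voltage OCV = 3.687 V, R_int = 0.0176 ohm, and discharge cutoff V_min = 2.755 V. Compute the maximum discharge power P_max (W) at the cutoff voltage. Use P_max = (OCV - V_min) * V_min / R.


P_max = (OCV - V_min) * V_min / R = (3.687 - 2.755) * 2.755 / 0.0176 = 0.932 * 2.755 / 0.0176 = 145.9 W

145.9 W


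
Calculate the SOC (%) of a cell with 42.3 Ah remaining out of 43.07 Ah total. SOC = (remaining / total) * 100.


SOC = (remaining / total) * 100 = (42.3 / 43.07) * 100 = 98.21%

98.21%


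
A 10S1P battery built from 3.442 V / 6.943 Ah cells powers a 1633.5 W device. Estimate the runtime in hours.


Step 1: E_pack = Ns * V_cell * Np * C_cell = 10 * 3.442 * 1 * 6.943 = 238.98 Wh
Step 2: t = E_pack / P = 238.98 / 1633.5 = 0.1463 hr

0.1463 hr


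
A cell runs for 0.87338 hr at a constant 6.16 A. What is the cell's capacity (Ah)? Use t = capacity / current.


C = I * t = 6.16 * 0.87338 = 5.380 Ah

5.380 Ah


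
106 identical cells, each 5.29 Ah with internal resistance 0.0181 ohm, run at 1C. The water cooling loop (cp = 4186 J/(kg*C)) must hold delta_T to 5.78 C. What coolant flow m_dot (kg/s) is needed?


Step 1: I = 1 * 5.29 = 5.29 A
Step 2: Q_cell = I^2 * R = 5.29^2 * 0.0181 = 0.50651 W
Step 3: Q_total = 106 * 0.50651 = 53.69 W
Step 4: m_dot = Q_total / (cp * dT) = 53.69 / (4186 * 5.78) = 0.002219 kg/s

0.002219 kg/s


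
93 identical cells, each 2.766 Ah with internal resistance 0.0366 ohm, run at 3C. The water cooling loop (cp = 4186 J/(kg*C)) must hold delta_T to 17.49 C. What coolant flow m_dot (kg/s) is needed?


Step 1: I = 3 * 2.766 = 8.298 A
Step 2: Q_cell = I^2 * R = 8.298^2 * 0.0366 = 2.5202 W
Step 3: Q_total = 93 * 2.5202 = 234.38 W
Step 4: m_dot = Q_total / (cp * dT) = 234.38 / (4186 * 17.49) = 0.003201 kg/s

0.003201 kg/s


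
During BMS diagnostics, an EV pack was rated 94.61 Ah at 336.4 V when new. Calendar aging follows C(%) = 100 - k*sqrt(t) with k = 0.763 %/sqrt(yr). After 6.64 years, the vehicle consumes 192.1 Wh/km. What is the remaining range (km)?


Step 1: capacity retention = 100 - 0.763 * sqrt(6.64) = 100 - 0.763 * 2.5768 = 98.034%
Step 2: C_now = 94.61 * 98.034/100 = 92.75 Ah
Step 3: E_pack = V * C_now = 336.4 * 92.75 = 31201 Wh
Step 4: range = E_pack / consumption = 31201 / 192.1 = 162.4 km

162.4 km


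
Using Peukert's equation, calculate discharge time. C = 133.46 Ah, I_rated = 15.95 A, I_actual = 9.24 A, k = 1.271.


t_rated = C / I_rated = 133.46 / 15.95 = 8.3674 hr
(I_rated/I)^k = (1.7262)^1.271 = 2.0014
t = t_rated * (I_rated/I)^k = 8.3674 * 2.0014 = 16.75 hr

16.75 hr


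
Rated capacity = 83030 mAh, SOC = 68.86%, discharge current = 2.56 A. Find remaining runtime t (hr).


Convert: C_total = 83030 mAh = 83.03 Ah
Step 1: remaining = SOC/100 * C_total = 68.86/100 * 83.03 = 57.174 Ah
Step 2: t = remaining / I = 57.174 / 2.56 = 22.33 hr

22.33 hr


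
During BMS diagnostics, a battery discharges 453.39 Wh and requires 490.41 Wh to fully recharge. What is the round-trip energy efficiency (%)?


Round-trip efficiency = 453.39/490.41 * 100% = 92.45%

92.45%


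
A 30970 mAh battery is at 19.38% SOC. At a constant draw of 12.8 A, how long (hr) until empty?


Convert: C_total = 30970 mAh = 30.97 Ah
Step 1: remaining = SOC/100 * C_total = 19.38/100 * 30.97 = 6.002 Ah
Step 2: t = remaining / I = 6.002 / 12.8 = 0.4689 hr

0.4689 hr


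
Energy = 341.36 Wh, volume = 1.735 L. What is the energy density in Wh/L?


Volumetric ED = 341.36 Wh / 1.735 L = 196.7 Wh/L

196.7 Wh/L


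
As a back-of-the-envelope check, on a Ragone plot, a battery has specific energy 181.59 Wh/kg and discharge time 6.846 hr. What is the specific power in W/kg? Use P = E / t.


Specific power = 181.59 Wh/kg / 6.846 hr = 26.52 W/kg

26.52 W/kg


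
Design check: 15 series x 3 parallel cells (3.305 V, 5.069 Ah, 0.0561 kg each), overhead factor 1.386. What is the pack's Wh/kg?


Step 1: V_pack = 15 * 3.305 = 49.575 V
Step 2: C_pack = 3 * 5.069 = 15.207 Ah
Step 3: E_pack = V_pack * C_pack = 49.575 * 15.207 = 753.89 Wh
Step 4: m_pack = 15 * 3 * 0.0561 * 1.386 = 3.499 kg
Step 5: ED = E_pack / m_pack = 753.89 / 3.499 = 215.5 Wh/kg

215.5 Wh/kg


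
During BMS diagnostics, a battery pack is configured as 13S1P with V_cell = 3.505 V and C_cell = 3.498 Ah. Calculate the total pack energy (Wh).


E = Ns * Vcell * Np * Ccell = 13 * 3.505 * 1 * 3.498 = 159.4 Wh

159.4 Wh


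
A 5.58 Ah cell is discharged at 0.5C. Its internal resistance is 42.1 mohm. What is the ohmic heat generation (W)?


Convert: R = 42.1 mohm = 0.0421 ohm
Step 1: I = C_rate * capacity = 0.5 * 5.58 = 2.79 A
Step 2: Q = I^2 * R = 2.79^2 * 0.0421 = 7.7841 * 0.0421 = 0.3277 W

0.3277 W


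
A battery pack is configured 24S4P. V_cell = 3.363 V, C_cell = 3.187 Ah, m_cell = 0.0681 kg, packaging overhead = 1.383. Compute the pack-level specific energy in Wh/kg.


Step 1: V_pack = 24 * 3.363 = 80.712 V
Step 2: C_pack = 4 * 3.187 = 12.748 Ah
Step 3: E_pack = V_pack * C_pack = 80.712 * 12.748 = 1028.9 Wh
Step 4: m_pack = 24 * 4 * 0.0681 * 1.383 = 9.0415 kg
Step 5: ED = E_pack / m_pack = 1028.9 / 9.0415 = 113.8 Wh/kg

113.8 Wh/kg
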